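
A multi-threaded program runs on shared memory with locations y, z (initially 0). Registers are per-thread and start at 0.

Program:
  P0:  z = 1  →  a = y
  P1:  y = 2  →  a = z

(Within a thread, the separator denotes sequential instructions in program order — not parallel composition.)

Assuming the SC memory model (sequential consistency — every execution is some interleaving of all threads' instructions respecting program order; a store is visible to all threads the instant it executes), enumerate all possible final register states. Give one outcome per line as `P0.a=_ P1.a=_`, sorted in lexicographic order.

P0.a=0 P1.a=1
P0.a=2 P1.a=0
P0.a=2 P1.a=1

outcome vector order: (P0.a,P1.a)
|SC outcomes| = 3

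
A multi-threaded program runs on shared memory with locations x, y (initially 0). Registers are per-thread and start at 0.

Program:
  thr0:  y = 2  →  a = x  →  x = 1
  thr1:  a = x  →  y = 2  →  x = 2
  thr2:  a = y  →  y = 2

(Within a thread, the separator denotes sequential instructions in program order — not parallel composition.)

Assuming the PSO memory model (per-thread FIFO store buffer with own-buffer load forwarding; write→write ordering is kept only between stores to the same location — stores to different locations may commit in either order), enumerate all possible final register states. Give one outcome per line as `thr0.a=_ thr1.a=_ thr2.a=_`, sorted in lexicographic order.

thr0.a=0 thr1.a=0 thr2.a=0
thr0.a=0 thr1.a=0 thr2.a=2
thr0.a=0 thr1.a=1 thr2.a=0
thr0.a=0 thr1.a=1 thr2.a=2
thr0.a=2 thr1.a=0 thr2.a=0
thr0.a=2 thr1.a=0 thr2.a=2

outcome vector order: (thr0.a,thr1.a,thr2.a)
|PSO outcomes| = 6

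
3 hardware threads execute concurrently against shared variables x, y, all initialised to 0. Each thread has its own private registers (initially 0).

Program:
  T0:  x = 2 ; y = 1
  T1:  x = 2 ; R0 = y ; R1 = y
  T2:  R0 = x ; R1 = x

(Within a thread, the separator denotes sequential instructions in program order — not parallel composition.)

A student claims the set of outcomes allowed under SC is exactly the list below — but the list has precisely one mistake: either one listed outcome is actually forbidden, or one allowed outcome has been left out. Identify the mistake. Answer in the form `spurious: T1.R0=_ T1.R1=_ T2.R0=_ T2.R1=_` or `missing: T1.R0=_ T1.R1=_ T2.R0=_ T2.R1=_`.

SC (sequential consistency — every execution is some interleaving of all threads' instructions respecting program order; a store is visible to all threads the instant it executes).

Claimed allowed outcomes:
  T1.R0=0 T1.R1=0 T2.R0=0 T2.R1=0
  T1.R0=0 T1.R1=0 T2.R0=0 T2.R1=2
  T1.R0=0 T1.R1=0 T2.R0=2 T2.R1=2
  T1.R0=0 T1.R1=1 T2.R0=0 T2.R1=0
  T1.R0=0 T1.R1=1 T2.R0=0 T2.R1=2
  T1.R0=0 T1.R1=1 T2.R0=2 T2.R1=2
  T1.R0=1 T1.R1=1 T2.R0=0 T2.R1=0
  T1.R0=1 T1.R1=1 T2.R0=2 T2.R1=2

outcome vector order: (T1.R0,T1.R1,T2.R0,T2.R1)
[SC] allowed = {(0,0,0,0) (0,0,0,2) (0,0,2,2) (0,1,0,0) (0,1,0,2) (0,1,2,2) (1,1,0,0) (1,1,0,2) (1,1,2,2)}
SC∖claimed = {(1,1,0,2)}

missing: T1.R0=1 T1.R1=1 T2.R0=0 T2.R1=2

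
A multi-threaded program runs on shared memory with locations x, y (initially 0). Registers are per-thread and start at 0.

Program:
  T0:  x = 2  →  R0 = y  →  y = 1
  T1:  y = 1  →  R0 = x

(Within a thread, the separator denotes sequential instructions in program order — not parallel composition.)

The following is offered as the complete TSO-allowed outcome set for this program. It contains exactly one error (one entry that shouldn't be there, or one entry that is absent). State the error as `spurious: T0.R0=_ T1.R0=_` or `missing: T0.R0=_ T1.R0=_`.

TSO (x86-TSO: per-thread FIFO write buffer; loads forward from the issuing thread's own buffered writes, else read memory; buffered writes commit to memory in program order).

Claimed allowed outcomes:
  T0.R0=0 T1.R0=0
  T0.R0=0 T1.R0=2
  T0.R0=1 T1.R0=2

missing: T0.R0=1 T1.R0=0

outcome vector order: (T0.R0,T1.R0)
TSO: 4 outcomes — {<0 0>; <0 2>; <1 0>; <1 2>}
TSO∖claimed = {<1 0>}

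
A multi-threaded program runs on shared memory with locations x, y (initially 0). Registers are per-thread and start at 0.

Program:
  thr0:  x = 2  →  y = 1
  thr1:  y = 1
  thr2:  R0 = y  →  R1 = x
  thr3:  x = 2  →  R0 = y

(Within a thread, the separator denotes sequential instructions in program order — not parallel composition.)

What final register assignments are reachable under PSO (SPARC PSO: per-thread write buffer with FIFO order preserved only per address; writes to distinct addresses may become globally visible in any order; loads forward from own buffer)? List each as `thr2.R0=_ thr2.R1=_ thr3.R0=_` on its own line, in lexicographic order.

outcome vector order: (thr2.R0,thr2.R1,thr3.R0)
|PSO outcomes| = 8

thr2.R0=0 thr2.R1=0 thr3.R0=0
thr2.R0=0 thr2.R1=0 thr3.R0=1
thr2.R0=0 thr2.R1=2 thr3.R0=0
thr2.R0=0 thr2.R1=2 thr3.R0=1
thr2.R0=1 thr2.R1=0 thr3.R0=0
thr2.R0=1 thr2.R1=0 thr3.R0=1
thr2.R0=1 thr2.R1=2 thr3.R0=0
thr2.R0=1 thr2.R1=2 thr3.R0=1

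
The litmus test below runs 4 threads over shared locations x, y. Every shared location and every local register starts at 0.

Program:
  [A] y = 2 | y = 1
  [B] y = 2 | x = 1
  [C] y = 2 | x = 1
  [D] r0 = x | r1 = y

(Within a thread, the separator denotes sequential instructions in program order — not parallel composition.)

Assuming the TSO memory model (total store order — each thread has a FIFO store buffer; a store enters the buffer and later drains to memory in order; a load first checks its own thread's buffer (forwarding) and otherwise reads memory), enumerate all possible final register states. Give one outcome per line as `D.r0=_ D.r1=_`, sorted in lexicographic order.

outcome vector order: (D.r0,D.r1)
|TSO outcomes| = 5

D.r0=0 D.r1=0
D.r0=0 D.r1=1
D.r0=0 D.r1=2
D.r0=1 D.r1=1
D.r0=1 D.r1=2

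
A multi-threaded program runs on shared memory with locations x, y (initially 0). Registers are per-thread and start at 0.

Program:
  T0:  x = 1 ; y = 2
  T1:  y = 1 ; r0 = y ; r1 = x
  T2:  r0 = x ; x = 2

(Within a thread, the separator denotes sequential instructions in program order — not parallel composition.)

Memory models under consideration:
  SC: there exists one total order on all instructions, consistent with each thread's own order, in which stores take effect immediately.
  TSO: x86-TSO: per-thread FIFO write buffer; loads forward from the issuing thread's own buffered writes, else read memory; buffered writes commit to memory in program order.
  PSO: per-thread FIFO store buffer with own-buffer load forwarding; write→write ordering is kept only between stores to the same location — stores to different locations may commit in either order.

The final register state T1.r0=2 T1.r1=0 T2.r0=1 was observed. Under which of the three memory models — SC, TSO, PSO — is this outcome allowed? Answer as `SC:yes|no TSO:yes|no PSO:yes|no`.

outcome vector order: (T1.r0,T1.r1,T2.r0)
under SC → 100 101 110 111 120 121 210 211 220 221
under TSO → 100 101 110 111 120 121 210 211 220 221
under PSO → 100 101 110 111 120 121 200 201 210 211 220 221
target 201 ∈ {PSO}

SC:no TSO:no PSO:yes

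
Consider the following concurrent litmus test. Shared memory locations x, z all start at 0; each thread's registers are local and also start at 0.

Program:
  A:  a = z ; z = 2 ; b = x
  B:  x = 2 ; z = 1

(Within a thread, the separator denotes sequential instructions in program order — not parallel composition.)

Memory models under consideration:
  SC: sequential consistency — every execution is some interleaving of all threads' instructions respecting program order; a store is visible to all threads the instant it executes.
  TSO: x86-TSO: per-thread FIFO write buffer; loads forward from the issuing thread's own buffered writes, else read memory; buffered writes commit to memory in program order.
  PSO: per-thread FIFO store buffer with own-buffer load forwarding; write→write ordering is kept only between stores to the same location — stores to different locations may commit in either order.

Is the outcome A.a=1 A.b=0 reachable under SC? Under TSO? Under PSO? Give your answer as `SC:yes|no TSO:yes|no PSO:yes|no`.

SC:no TSO:no PSO:yes

outcome vector order: (A.a,A.b)
under SC → (0,0), (0,2), (1,2)
under TSO → (0,0), (0,2), (1,2)
under PSO → (0,0), (0,2), (1,0), (1,2)
target (1,0) ∈ {PSO}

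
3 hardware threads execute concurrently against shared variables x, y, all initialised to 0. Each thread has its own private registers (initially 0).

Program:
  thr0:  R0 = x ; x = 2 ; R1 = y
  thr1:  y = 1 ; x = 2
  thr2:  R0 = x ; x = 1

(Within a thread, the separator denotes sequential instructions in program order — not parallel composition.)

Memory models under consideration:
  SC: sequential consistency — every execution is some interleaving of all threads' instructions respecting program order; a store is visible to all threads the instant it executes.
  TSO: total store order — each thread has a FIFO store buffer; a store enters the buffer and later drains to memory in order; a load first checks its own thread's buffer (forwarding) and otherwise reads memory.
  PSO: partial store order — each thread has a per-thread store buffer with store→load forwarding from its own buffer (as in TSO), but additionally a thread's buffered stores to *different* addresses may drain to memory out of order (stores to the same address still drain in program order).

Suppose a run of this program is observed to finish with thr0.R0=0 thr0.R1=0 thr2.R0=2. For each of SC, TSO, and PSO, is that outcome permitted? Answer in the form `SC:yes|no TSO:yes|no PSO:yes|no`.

SC:yes TSO:yes PSO:yes

outcome vector order: (thr0.R0,thr0.R1,thr2.R0)
under SC → (0,0,0) (0,0,2) (0,1,0) (0,1,2) (1,0,0) (1,1,0) (1,1,2) (2,1,0) (2,1,2)
under TSO → (0,0,0) (0,0,2) (0,1,0) (0,1,2) (1,0,0) (1,1,0) (1,1,2) (2,1,0) (2,1,2)
under PSO → (0,0,0) (0,0,2) (0,1,0) (0,1,2) (1,0,0) (1,0,2) (1,1,0) (1,1,2) (2,0,0) (2,0,2) (2,1,0) (2,1,2)
target (0,0,2) ∈ {SC,TSO,PSO}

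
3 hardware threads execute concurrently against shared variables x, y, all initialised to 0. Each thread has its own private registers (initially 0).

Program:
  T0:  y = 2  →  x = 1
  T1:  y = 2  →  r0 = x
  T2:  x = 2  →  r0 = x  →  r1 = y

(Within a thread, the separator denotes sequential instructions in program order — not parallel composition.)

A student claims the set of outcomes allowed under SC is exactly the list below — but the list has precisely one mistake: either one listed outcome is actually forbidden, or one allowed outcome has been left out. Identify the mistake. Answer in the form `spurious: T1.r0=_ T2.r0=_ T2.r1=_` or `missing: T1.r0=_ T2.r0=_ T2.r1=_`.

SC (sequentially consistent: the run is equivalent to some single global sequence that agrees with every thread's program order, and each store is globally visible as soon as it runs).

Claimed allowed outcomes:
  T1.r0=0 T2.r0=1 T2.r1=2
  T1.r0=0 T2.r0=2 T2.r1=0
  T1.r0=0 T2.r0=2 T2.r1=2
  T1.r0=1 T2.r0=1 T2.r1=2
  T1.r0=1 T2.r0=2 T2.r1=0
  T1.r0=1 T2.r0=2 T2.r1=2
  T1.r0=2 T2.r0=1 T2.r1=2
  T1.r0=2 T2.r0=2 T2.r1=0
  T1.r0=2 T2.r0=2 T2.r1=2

spurious: T1.r0=0 T2.r0=2 T2.r1=0

outcome vector order: (T1.r0,T2.r0,T2.r1)
[SC] allowed = {012; 022; 112; 120; 122; 212; 220; 222}
claimed∖SC = {020}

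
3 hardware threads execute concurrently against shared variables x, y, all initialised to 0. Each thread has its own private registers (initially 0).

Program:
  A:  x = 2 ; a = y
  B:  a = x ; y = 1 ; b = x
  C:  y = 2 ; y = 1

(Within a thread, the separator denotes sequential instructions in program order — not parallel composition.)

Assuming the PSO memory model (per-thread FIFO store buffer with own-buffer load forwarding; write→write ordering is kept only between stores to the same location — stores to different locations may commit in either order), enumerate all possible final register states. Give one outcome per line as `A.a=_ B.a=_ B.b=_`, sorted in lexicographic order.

outcome vector order: (A.a,B.a,B.b)
|PSO outcomes| = 9

A.a=0 B.a=0 B.b=0
A.a=0 B.a=0 B.b=2
A.a=0 B.a=2 B.b=2
A.a=1 B.a=0 B.b=0
A.a=1 B.a=0 B.b=2
A.a=1 B.a=2 B.b=2
A.a=2 B.a=0 B.b=0
A.a=2 B.a=0 B.b=2
A.a=2 B.a=2 B.b=2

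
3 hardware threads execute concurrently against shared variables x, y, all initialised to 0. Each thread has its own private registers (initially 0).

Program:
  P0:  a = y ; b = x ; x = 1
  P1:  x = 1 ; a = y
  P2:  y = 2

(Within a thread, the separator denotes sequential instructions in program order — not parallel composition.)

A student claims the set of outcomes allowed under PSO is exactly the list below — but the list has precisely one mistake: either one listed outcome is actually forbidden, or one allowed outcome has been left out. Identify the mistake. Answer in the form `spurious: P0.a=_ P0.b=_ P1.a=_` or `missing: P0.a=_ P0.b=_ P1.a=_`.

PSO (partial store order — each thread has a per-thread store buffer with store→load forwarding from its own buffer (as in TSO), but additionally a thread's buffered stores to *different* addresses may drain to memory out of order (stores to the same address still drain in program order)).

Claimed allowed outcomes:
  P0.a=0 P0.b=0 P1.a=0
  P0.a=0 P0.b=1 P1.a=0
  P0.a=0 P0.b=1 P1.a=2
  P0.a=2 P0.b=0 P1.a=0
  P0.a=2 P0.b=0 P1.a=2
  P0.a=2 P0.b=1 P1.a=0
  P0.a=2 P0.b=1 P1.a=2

missing: P0.a=0 P0.b=0 P1.a=2

outcome vector order: (P0.a,P0.b,P1.a)
PSO (8): 000; 002; 010; 012; 200; 202; 210; 212
PSO∖claimed = {002}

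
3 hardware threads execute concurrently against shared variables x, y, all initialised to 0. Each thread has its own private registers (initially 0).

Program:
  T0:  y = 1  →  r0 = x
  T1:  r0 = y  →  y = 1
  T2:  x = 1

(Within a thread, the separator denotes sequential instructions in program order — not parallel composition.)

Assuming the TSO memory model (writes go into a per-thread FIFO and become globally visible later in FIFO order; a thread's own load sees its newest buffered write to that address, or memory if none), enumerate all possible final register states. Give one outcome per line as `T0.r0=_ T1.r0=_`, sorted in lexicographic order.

T0.r0=0 T1.r0=0
T0.r0=0 T1.r0=1
T0.r0=1 T1.r0=0
T0.r0=1 T1.r0=1

outcome vector order: (T0.r0,T1.r0)
|TSO outcomes| = 4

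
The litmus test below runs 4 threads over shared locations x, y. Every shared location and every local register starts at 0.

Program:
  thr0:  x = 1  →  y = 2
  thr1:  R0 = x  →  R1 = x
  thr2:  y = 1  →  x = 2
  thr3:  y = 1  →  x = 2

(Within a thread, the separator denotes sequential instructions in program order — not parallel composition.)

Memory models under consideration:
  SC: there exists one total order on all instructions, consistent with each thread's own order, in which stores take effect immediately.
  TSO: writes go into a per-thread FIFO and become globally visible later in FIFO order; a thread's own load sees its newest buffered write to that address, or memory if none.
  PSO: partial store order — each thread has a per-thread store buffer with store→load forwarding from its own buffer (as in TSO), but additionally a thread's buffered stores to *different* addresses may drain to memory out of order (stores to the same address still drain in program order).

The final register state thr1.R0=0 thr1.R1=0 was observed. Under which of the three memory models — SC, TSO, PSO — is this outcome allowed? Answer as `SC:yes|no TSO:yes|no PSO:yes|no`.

SC:yes TSO:yes PSO:yes

outcome vector order: (thr1.R0,thr1.R1)
SC (7): 00 01 02 11 12 21 22
TSO (7): 00 01 02 11 12 21 22
PSO (7): 00 01 02 11 12 21 22
target 00 ∈ {SC,TSO,PSO}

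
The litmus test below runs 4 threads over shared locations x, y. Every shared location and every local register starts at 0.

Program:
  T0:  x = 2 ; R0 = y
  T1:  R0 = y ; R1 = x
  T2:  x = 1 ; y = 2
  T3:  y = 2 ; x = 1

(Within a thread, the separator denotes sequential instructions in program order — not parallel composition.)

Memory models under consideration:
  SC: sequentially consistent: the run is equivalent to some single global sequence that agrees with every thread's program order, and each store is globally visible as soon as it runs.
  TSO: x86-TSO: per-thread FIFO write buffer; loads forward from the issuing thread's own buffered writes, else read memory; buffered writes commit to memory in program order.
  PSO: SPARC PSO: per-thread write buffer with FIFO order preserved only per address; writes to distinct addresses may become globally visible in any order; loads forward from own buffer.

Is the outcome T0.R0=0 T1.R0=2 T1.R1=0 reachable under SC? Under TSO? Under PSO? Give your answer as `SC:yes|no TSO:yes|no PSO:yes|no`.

SC:no TSO:yes PSO:yes

outcome vector order: (T0.R0,T1.R0,T1.R1)
SC (11): <0 0 0> <0 0 1> <0 0 2> <0 2 1> <0 2 2> <2 0 0> <2 0 1> <2 0 2> <2 2 0> <2 2 1> <2 2 2>
TSO (12): <0 0 0> <0 0 1> <0 0 2> <0 2 0> <0 2 1> <0 2 2> <2 0 0> <2 0 1> <2 0 2> <2 2 0> <2 2 1> <2 2 2>
PSO (12): <0 0 0> <0 0 1> <0 0 2> <0 2 0> <0 2 1> <0 2 2> <2 0 0> <2 0 1> <2 0 2> <2 2 0> <2 2 1> <2 2 2>
target <0 2 0> ∈ {TSO,PSO}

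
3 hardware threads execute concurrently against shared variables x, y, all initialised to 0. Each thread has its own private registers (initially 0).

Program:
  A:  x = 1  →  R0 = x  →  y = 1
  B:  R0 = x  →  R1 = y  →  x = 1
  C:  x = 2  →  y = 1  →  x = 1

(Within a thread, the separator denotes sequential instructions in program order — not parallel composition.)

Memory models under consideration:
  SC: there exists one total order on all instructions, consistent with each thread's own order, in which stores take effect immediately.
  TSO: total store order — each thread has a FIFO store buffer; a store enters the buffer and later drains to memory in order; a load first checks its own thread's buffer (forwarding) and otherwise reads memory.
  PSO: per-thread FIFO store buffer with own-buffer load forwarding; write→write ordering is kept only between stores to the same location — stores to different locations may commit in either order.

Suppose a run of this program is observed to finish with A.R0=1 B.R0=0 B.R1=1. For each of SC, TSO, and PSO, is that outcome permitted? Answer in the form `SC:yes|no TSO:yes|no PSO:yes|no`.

outcome vector order: (A.R0,B.R0,B.R1)
SC: 12 outcomes — {100, 101, 110, 111, 120, 121, 200, 201, 210, 211, 220, 221}
TSO: 12 outcomes — {100, 101, 110, 111, 120, 121, 200, 201, 210, 211, 220, 221}
PSO: 12 outcomes — {100, 101, 110, 111, 120, 121, 200, 201, 210, 211, 220, 221}
target 101 ∈ {SC,TSO,PSO}

SC:yes TSO:yes PSO:yes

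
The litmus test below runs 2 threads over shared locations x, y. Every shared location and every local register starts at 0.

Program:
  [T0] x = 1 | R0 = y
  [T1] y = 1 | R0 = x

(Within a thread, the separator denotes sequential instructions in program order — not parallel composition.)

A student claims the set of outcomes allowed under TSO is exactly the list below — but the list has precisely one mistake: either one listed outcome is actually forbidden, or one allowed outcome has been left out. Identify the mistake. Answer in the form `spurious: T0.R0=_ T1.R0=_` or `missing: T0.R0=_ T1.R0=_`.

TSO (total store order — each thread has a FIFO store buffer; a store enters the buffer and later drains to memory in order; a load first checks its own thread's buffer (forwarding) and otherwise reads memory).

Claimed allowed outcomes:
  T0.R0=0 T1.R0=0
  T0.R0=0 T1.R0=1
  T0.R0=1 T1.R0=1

outcome vector order: (T0.R0,T1.R0)
TSO: 4 outcomes — {<0 0>; <0 1>; <1 0>; <1 1>}
TSO∖claimed = {<1 0>}

missing: T0.R0=1 T1.R0=0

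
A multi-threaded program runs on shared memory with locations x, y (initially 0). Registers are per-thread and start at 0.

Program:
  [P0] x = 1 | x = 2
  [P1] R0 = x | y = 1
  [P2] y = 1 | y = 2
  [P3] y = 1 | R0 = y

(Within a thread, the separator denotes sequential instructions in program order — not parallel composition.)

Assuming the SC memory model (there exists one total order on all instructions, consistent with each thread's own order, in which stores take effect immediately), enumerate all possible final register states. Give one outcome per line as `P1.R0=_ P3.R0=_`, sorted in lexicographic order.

P1.R0=0 P3.R0=1
P1.R0=0 P3.R0=2
P1.R0=1 P3.R0=1
P1.R0=1 P3.R0=2
P1.R0=2 P3.R0=1
P1.R0=2 P3.R0=2

outcome vector order: (P1.R0,P3.R0)
|SC outcomes| = 6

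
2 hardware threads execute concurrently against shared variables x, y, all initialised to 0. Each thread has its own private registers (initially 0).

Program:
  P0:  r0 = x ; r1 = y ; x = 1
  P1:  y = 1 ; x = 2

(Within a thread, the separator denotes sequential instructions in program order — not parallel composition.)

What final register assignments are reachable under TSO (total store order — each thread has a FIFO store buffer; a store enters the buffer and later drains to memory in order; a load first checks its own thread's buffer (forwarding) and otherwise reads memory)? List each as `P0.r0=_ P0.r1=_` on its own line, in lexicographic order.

P0.r0=0 P0.r1=0
P0.r0=0 P0.r1=1
P0.r0=2 P0.r1=1

outcome vector order: (P0.r0,P0.r1)
|TSO outcomes| = 3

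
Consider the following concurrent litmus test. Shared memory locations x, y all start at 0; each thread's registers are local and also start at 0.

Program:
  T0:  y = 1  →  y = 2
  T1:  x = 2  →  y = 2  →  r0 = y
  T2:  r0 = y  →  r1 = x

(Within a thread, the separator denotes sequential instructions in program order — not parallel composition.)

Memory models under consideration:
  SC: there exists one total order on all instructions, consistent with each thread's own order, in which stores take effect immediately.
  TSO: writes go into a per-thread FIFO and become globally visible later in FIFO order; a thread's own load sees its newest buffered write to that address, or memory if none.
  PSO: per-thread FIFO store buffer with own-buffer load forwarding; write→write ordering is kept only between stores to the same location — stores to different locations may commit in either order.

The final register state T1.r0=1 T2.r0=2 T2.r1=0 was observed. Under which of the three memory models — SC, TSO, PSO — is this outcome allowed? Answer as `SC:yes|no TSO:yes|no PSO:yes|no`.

SC:no TSO:no PSO:yes

outcome vector order: (T1.r0,T2.r0,T2.r1)
under SC → 1/0/0, 1/0/2, 1/1/2, 1/2/2, 2/0/0, 2/0/2, 2/1/0, 2/1/2, 2/2/0, 2/2/2
under TSO → 1/0/0, 1/0/2, 1/1/2, 1/2/2, 2/0/0, 2/0/2, 2/1/0, 2/1/2, 2/2/0, 2/2/2
under PSO → 1/0/0, 1/0/2, 1/1/0, 1/1/2, 1/2/0, 1/2/2, 2/0/0, 2/0/2, 2/1/0, 2/1/2, 2/2/0, 2/2/2
target 1/2/0 ∈ {PSO}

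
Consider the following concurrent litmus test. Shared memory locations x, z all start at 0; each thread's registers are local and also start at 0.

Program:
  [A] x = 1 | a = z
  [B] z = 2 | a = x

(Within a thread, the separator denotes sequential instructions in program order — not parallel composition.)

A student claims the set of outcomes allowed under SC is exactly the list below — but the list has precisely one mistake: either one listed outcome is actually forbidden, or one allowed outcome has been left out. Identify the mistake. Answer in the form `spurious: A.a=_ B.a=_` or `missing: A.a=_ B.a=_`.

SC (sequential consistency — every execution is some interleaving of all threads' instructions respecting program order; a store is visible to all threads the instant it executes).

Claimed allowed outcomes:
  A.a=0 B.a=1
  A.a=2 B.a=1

outcome vector order: (A.a,B.a)
[SC] allowed = {01, 20, 21}
SC∖claimed = {20}

missing: A.a=2 B.a=0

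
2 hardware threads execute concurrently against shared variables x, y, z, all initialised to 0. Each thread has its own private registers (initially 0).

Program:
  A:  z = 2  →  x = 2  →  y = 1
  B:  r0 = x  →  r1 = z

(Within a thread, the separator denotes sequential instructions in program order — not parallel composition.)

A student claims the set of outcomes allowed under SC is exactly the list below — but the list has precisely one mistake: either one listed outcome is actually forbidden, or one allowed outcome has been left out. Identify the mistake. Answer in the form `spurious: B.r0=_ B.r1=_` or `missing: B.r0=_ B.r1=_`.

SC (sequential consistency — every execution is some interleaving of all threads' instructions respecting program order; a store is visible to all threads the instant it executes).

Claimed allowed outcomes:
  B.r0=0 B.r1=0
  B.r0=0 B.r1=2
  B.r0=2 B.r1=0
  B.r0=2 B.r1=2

outcome vector order: (B.r0,B.r1)
[SC] allowed = {0/0, 0/2, 2/2}
claimed∖SC = {2/0}

spurious: B.r0=2 B.r1=0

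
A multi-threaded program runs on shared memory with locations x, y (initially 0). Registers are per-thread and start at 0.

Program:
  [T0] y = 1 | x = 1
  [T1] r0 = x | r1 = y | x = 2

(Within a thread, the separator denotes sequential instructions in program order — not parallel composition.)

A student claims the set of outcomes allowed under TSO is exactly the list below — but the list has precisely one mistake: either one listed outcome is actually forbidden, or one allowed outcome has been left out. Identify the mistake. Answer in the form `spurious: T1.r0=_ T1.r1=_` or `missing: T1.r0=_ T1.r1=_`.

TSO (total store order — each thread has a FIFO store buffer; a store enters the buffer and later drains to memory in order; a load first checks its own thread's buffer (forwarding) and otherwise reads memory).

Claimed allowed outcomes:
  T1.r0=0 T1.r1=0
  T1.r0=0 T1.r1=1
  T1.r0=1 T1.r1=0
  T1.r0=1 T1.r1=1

spurious: T1.r0=1 T1.r1=0

outcome vector order: (T1.r0,T1.r1)
[TSO] allowed = {00 01 11}
claimed∖TSO = {10}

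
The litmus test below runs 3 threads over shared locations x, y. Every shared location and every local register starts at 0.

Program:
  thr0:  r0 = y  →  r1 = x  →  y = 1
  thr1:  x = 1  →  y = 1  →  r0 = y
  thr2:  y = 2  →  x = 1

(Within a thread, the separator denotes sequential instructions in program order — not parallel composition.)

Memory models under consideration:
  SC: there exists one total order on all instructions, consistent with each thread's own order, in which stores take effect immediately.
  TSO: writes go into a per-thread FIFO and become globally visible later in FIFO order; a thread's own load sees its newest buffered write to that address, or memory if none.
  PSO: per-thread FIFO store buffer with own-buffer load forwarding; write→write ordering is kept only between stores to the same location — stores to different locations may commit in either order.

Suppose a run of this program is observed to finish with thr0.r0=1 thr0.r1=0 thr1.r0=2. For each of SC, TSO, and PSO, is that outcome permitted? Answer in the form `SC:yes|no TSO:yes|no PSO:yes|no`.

outcome vector order: (thr0.r0,thr0.r1,thr1.r0)
under SC → <0 0 1>, <0 0 2>, <0 1 1>, <0 1 2>, <1 1 1>, <1 1 2>, <2 0 1>, <2 1 1>, <2 1 2>
under TSO → <0 0 1>, <0 0 2>, <0 1 1>, <0 1 2>, <1 1 1>, <1 1 2>, <2 0 1>, <2 1 1>, <2 1 2>
under PSO → <0 0 1>, <0 0 2>, <0 1 1>, <0 1 2>, <1 0 1>, <1 0 2>, <1 1 1>, <1 1 2>, <2 0 1>, <2 0 2>, <2 1 1>, <2 1 2>
target <1 0 2> ∈ {PSO}

SC:no TSO:no PSO:yes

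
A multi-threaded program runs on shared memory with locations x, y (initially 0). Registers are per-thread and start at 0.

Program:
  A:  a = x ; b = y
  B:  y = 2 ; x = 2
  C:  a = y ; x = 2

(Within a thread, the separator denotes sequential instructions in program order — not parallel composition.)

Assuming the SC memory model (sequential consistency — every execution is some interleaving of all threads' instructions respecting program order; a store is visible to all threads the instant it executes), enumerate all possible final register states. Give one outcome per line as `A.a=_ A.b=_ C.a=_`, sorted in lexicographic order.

A.a=0 A.b=0 C.a=0
A.a=0 A.b=0 C.a=2
A.a=0 A.b=2 C.a=0
A.a=0 A.b=2 C.a=2
A.a=2 A.b=0 C.a=0
A.a=2 A.b=2 C.a=0
A.a=2 A.b=2 C.a=2

outcome vector order: (A.a,A.b,C.a)
|SC outcomes| = 7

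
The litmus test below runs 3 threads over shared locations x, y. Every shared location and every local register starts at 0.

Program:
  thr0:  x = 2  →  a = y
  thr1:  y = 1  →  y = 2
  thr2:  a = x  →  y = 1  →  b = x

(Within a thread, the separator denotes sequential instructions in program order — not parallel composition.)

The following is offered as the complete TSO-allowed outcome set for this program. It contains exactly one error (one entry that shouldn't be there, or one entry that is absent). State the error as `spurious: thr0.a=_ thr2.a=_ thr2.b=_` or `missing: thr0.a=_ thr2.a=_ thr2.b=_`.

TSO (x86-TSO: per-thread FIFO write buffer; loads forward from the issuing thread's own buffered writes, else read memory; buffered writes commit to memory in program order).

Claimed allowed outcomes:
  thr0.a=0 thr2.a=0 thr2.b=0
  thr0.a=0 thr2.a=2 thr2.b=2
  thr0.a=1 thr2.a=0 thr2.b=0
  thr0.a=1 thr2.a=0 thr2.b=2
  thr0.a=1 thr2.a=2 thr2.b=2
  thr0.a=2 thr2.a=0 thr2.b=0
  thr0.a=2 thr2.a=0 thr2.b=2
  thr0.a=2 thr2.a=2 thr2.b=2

missing: thr0.a=0 thr2.a=0 thr2.b=2

outcome vector order: (thr0.a,thr2.a,thr2.b)
[TSO] allowed = {<0 0 0>, <0 0 2>, <0 2 2>, <1 0 0>, <1 0 2>, <1 2 2>, <2 0 0>, <2 0 2>, <2 2 2>}
TSO∖claimed = {<0 0 2>}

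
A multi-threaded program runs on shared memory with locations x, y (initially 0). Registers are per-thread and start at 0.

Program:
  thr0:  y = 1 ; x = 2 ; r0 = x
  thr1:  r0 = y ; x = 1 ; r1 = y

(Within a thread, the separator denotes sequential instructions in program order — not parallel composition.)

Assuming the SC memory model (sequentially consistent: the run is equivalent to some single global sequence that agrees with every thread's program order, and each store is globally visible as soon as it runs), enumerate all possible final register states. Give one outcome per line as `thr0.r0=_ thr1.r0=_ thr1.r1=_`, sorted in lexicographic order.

outcome vector order: (thr0.r0,thr1.r0,thr1.r1)
|SC outcomes| = 5

thr0.r0=1 thr1.r0=0 thr1.r1=1
thr0.r0=1 thr1.r0=1 thr1.r1=1
thr0.r0=2 thr1.r0=0 thr1.r1=0
thr0.r0=2 thr1.r0=0 thr1.r1=1
thr0.r0=2 thr1.r0=1 thr1.r1=1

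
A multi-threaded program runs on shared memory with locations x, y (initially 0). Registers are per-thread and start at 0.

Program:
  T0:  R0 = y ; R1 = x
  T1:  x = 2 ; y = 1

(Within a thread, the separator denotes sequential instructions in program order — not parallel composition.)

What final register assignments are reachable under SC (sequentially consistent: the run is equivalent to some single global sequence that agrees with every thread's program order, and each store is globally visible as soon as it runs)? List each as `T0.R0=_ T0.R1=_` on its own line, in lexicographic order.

outcome vector order: (T0.R0,T0.R1)
|SC outcomes| = 3

T0.R0=0 T0.R1=0
T0.R0=0 T0.R1=2
T0.R0=1 T0.R1=2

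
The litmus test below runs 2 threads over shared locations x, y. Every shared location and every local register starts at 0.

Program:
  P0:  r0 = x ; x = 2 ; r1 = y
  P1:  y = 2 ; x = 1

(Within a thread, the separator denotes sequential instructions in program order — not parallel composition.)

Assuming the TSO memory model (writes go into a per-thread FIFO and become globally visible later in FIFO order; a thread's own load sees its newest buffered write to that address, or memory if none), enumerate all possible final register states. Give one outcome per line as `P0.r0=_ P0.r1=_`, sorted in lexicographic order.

P0.r0=0 P0.r1=0
P0.r0=0 P0.r1=2
P0.r0=1 P0.r1=2

outcome vector order: (P0.r0,P0.r1)
|TSO outcomes| = 3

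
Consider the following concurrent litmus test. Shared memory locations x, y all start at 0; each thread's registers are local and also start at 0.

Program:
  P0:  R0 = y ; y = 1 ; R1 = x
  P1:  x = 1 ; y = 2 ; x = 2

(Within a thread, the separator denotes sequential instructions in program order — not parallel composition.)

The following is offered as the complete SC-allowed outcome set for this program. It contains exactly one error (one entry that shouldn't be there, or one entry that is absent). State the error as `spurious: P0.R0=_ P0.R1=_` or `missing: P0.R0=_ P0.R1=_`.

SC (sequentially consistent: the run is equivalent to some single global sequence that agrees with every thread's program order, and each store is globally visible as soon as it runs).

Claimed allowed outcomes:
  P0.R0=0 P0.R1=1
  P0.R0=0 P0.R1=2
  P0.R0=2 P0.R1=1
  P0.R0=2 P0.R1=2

outcome vector order: (P0.R0,P0.R1)
under SC → <0 0>; <0 1>; <0 2>; <2 1>; <2 2>
SC∖claimed = {<0 0>}

missing: P0.R0=0 P0.R1=0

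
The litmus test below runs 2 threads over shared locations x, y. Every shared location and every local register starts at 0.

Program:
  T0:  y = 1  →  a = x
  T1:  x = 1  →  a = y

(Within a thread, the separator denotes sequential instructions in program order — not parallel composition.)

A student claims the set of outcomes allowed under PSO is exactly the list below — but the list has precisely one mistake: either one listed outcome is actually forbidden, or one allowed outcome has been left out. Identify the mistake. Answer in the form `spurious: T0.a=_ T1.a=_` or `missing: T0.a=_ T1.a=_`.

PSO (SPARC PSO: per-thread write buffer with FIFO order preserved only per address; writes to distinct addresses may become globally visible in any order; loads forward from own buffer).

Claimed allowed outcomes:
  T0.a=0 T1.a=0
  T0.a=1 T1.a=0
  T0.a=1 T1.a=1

outcome vector order: (T0.a,T1.a)
PSO (4): <0 0>; <0 1>; <1 0>; <1 1>
PSO∖claimed = {<0 1>}

missing: T0.a=0 T1.a=1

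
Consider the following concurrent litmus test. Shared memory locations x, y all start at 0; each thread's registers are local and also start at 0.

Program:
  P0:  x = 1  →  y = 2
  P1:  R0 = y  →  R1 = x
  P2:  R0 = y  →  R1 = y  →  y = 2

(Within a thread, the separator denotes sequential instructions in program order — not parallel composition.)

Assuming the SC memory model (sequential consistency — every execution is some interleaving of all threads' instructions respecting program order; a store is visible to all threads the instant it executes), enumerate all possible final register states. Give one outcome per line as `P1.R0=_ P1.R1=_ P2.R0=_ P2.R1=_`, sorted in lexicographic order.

P1.R0=0 P1.R1=0 P2.R0=0 P2.R1=0
P1.R0=0 P1.R1=0 P2.R0=0 P2.R1=2
P1.R0=0 P1.R1=0 P2.R0=2 P2.R1=2
P1.R0=0 P1.R1=1 P2.R0=0 P2.R1=0
P1.R0=0 P1.R1=1 P2.R0=0 P2.R1=2
P1.R0=0 P1.R1=1 P2.R0=2 P2.R1=2
P1.R0=2 P1.R1=0 P2.R0=0 P2.R1=0
P1.R0=2 P1.R1=1 P2.R0=0 P2.R1=0
P1.R0=2 P1.R1=1 P2.R0=0 P2.R1=2
P1.R0=2 P1.R1=1 P2.R0=2 P2.R1=2

outcome vector order: (P1.R0,P1.R1,P2.R0,P2.R1)
|SC outcomes| = 10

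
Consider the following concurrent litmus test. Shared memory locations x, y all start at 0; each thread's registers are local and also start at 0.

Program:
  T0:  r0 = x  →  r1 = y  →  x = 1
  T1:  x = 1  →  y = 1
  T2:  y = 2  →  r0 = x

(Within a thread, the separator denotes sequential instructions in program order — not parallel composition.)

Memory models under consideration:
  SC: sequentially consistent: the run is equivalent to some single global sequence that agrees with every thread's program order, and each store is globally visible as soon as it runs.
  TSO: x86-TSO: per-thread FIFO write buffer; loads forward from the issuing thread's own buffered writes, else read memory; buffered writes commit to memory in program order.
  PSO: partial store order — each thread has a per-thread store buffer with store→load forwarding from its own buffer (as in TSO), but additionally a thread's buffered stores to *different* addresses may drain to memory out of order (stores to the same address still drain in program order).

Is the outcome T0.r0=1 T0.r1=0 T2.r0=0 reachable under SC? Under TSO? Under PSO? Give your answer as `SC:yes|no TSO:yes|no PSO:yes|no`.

SC:no TSO:yes PSO:yes

outcome vector order: (T0.r0,T0.r1,T2.r0)
[SC] allowed = {<0 0 0>; <0 0 1>; <0 1 0>; <0 1 1>; <0 2 0>; <0 2 1>; <1 0 1>; <1 1 0>; <1 1 1>; <1 2 0>; <1 2 1>}
[TSO] allowed = {<0 0 0>; <0 0 1>; <0 1 0>; <0 1 1>; <0 2 0>; <0 2 1>; <1 0 0>; <1 0 1>; <1 1 0>; <1 1 1>; <1 2 0>; <1 2 1>}
[PSO] allowed = {<0 0 0>; <0 0 1>; <0 1 0>; <0 1 1>; <0 2 0>; <0 2 1>; <1 0 0>; <1 0 1>; <1 1 0>; <1 1 1>; <1 2 0>; <1 2 1>}
target <1 0 0> ∈ {TSO,PSO}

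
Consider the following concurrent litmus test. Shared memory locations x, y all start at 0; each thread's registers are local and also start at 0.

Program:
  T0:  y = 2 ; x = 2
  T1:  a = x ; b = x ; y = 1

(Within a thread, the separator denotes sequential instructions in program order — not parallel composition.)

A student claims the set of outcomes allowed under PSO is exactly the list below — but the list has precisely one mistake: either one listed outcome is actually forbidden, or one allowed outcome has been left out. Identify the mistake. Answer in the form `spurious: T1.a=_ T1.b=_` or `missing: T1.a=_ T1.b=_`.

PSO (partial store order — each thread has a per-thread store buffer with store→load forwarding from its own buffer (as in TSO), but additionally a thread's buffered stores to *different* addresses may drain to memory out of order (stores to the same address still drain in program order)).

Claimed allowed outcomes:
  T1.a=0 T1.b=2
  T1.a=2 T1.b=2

outcome vector order: (T1.a,T1.b)
[PSO] allowed = {(0,0) (0,2) (2,2)}
PSO∖claimed = {(0,0)}

missing: T1.a=0 T1.b=0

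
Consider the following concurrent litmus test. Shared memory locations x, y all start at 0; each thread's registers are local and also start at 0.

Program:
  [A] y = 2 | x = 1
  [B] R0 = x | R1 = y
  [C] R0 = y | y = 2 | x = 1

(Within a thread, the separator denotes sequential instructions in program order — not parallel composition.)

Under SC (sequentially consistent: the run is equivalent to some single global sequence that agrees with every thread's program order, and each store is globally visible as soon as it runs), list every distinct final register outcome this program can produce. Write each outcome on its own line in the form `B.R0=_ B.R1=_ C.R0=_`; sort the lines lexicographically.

outcome vector order: (B.R0,B.R1,C.R0)
|SC outcomes| = 6

B.R0=0 B.R1=0 C.R0=0
B.R0=0 B.R1=0 C.R0=2
B.R0=0 B.R1=2 C.R0=0
B.R0=0 B.R1=2 C.R0=2
B.R0=1 B.R1=2 C.R0=0
B.R0=1 B.R1=2 C.R0=2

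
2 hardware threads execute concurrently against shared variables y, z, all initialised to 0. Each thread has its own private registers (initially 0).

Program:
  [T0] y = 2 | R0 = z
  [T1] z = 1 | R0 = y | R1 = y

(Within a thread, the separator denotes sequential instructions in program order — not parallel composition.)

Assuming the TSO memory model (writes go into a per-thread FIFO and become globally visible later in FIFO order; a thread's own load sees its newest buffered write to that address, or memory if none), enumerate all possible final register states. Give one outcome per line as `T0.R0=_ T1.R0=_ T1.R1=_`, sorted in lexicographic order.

outcome vector order: (T0.R0,T1.R0,T1.R1)
|TSO outcomes| = 6

T0.R0=0 T1.R0=0 T1.R1=0
T0.R0=0 T1.R0=0 T1.R1=2
T0.R0=0 T1.R0=2 T1.R1=2
T0.R0=1 T1.R0=0 T1.R1=0
T0.R0=1 T1.R0=0 T1.R1=2
T0.R0=1 T1.R0=2 T1.R1=2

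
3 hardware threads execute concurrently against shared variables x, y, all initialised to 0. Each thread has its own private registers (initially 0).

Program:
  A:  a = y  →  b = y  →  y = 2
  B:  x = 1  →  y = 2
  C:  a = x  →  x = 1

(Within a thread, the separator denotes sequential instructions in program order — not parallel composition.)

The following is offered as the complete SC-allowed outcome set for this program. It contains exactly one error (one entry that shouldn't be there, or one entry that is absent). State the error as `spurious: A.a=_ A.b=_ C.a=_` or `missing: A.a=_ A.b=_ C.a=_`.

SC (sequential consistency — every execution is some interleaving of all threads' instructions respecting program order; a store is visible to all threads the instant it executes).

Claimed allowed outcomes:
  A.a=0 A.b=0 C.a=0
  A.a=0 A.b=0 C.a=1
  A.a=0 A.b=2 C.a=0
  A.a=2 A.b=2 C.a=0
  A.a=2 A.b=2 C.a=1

missing: A.a=0 A.b=2 C.a=1

outcome vector order: (A.a,A.b,C.a)
SC (6): 0/0/0; 0/0/1; 0/2/0; 0/2/1; 2/2/0; 2/2/1
SC∖claimed = {0/2/1}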